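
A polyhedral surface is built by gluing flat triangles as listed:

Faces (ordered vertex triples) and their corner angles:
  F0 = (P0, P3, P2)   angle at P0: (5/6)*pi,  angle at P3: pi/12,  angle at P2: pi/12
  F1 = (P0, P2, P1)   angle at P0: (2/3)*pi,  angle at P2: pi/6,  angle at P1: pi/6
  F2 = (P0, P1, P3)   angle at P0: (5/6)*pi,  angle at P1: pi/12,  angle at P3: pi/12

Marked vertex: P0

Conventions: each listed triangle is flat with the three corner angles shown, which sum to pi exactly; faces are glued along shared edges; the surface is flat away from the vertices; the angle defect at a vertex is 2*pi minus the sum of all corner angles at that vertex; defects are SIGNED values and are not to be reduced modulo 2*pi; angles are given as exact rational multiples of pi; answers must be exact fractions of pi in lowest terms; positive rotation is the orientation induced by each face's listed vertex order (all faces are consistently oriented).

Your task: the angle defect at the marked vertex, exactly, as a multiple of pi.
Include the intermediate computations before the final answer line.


Sum of corner angles at P0: (7/3)*pi
defect = 2*pi - (7/3)*pi

Answer: defect(P0) = -pi/3


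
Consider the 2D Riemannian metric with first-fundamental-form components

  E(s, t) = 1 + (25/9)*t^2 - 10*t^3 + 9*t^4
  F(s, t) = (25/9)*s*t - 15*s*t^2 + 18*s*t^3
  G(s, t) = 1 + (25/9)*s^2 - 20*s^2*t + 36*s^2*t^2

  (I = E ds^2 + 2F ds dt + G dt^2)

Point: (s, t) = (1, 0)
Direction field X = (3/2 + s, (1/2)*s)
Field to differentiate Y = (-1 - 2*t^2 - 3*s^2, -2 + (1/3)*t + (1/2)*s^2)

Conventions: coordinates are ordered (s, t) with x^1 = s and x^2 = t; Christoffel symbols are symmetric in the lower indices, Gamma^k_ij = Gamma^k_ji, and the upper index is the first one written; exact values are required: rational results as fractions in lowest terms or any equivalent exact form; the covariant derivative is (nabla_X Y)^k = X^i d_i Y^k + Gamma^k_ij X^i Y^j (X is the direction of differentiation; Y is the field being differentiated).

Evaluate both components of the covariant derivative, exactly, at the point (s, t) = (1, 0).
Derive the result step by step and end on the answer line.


E = 1, F = 0, G = 34/9 at the point
E_s = 0, E_t = 0, F_s = 0, F_t = 25/9, G_s = 50/9, G_t = -20
EG - F^2 = 34/9;  g^inv = (9/34) * [[34/9, 0], [0, 1]]
first-kind symbols [ij,l] = (1/2)(d_i g_jl + d_j g_il - d_l g_ij): [ss,s] = E_s/2 = 0, [ss,t] = F_s - E_t/2 = 0, [st,s] = E_t/2 = 0, [st,t] = G_s/2 = 25/9, [tt,s] = F_t - G_s/2 = 0, [tt,t] = G_t/2 = -10
Gamma^s_ij = (G*[ij,s] - F*[ij,t])/(EG - F^2), Gamma^t_ij = (E*[ij,t] - F*[ij,s])/(EG - F^2)
Gamma_sss = 0, Gamma_sst = 0, Gamma_stt = 0, Gamma_tss = 0, Gamma_tst = 25/34, Gamma_ttt = -45/17
X = (5/2, 1/2), Y = (-4, -3/2) at the point

Answer: (nabla_X Y)^s = -15, (nabla_X Y)^t = 173/408


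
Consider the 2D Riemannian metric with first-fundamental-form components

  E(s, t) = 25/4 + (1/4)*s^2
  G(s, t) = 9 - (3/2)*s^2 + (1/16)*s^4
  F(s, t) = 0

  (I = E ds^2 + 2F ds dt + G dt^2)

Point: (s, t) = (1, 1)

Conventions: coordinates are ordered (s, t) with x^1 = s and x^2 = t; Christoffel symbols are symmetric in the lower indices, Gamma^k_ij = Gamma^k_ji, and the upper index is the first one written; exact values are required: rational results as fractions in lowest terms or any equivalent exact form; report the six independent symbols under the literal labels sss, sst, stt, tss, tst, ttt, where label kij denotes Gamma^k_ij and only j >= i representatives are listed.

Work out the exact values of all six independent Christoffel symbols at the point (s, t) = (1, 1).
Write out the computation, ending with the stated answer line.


E = 13/2, F = 0, G = 121/16 at the point
E_s = 1/2, E_t = 0, F_s = 0, F_t = 0, G_s = -11/4, G_t = 0
EG - F^2 = 1573/32;  g^inv = (32/1573) * [[121/16, 0], [0, 13/2]]
first-kind symbols [ij,l] = (1/2)(d_i g_jl + d_j g_il - d_l g_ij): [ss,s] = E_s/2 = 1/4, [ss,t] = F_s - E_t/2 = 0, [st,s] = E_t/2 = 0, [st,t] = G_s/2 = -11/8, [tt,s] = F_t - G_s/2 = 11/8, [tt,t] = G_t/2 = 0
Gamma^s_ij = (G*[ij,s] - F*[ij,t])/(EG - F^2), Gamma^t_ij = (E*[ij,t] - F*[ij,s])/(EG - F^2)

Answer: Gamma_sss = 1/26, Gamma_sst = 0, Gamma_stt = 11/52, Gamma_tss = 0, Gamma_tst = -2/11, Gamma_ttt = 0


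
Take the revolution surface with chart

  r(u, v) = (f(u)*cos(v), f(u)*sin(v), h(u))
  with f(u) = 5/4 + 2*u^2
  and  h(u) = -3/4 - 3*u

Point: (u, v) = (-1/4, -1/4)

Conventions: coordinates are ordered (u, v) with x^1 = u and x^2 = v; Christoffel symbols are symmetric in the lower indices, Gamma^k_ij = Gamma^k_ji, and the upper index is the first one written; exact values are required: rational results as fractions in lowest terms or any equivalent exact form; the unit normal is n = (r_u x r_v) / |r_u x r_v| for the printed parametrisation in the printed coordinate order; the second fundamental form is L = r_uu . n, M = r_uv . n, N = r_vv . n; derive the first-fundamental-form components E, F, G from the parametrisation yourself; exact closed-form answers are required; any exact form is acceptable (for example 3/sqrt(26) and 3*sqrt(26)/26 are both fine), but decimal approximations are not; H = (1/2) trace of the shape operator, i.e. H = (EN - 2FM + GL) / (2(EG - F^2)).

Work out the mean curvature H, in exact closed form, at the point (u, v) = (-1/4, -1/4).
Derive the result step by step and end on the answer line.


f = 11/8, f' = -1, f'' = 4, h' = -3, h'' = 0
E = 10, F = 0, G = 121/64; answer radicand W^2 = 10
unnormalised second-form numerators: l = 12, m = 0, n = -33/8; L = l/sqrt(10), and similarly M = m/sqrt(W^2), N = n/sqrt(W^2)
H = (E*n - 2*F*m + G*l) / (2*(EG - F^2)*sqrt(W^2)); E*n - 2*F*m + G*l = -297/16, EG - F^2 = 605/32, so H = (-27/55)/sqrt(10)

Answer: H = -27*sqrt(10)/550


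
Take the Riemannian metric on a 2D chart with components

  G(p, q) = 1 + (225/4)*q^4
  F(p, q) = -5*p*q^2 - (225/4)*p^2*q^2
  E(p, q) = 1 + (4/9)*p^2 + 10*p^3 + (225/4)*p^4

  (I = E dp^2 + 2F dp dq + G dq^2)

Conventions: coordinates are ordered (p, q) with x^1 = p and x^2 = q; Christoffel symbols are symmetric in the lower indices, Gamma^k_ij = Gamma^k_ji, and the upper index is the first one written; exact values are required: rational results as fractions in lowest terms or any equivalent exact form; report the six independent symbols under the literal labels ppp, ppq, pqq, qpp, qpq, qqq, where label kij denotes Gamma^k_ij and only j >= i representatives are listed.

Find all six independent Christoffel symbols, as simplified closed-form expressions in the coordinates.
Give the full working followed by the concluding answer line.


E = 1 + (4/9)*p^2 + 10*p^3 + (225/4)*p^4; F = -5*p*q^2 - (225/4)*p^2*q^2; G = 1 + (225/4)*q^4
Gamma^k_ij = (1/2) g^{kl} (d_i g_jl + d_j g_il - d_l g_ij), with g^inv = (1/(EG-F^2)) [[G, -F], [-F, E]]
first partials: E_p = (8/9)*p + 30*p^2 + 225*p^3, E_q = 0, F_p = -5*q^2 - (225/2)*p*q^2, F_q = -10*p*q - (225/2)*p^2*q, G_p = 0, G_q = 225*q^3
D = EG - F^2 = 1 + (4/9)*p^2 + 10*p^3 + (225/4)*q^4 + (225/4)*p^4
expanded: Gamma^p_pp = (G E_p - 2F F_p + F E_q)/(2D), Gamma^p_pq = (G E_q - F G_p)/(2D), Gamma^p_qq = (2G F_q - G G_p - F G_q)/(2D), Gamma^q_pp = (2E F_p - E E_q - F E_p)/(2D), Gamma^q_pq = (E G_p - F E_q)/(2D), Gamma^q_qq = (E G_q - 2F F_q + F G_p)/(2D); substitute and cancel common factors

Answer: Gamma_ppp = (4050*p^3 + 540*p^2 + 16*p)/(2025*p^4 + 360*p^3 + 16*p^2 + 2025*q^4 + 36), Gamma_ppq = 0, Gamma_pqq = (-4050*p^2*q - 360*p*q)/(2025*p^4 + 360*p^3 + 16*p^2 + 2025*q^4 + 36), Gamma_qpp = (-4050*p*q^2 - 180*q^2)/(2025*p^4 + 360*p^3 + 16*p^2 + 2025*q^4 + 36), Gamma_qpq = 0, Gamma_qqq = 4050*q^3/(2025*p^4 + 360*p^3 + 16*p^2 + 2025*q^4 + 36)


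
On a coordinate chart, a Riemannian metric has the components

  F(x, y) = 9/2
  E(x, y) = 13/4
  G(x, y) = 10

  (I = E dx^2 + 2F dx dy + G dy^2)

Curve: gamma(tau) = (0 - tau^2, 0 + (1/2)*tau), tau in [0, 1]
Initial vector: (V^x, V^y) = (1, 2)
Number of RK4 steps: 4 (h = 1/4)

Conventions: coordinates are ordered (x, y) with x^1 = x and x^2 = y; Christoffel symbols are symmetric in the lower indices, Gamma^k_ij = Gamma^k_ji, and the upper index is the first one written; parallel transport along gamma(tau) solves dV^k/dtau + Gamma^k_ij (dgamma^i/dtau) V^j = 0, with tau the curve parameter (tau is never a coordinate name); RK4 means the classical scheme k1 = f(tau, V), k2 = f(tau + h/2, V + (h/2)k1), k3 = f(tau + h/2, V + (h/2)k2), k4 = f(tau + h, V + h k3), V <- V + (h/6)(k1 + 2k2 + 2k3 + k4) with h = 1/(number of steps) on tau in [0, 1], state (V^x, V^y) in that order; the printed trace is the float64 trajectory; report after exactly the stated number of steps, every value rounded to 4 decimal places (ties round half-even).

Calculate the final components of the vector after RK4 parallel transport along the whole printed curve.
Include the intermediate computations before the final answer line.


gamma'(tau) = (-2*tau, 1/2); f(tau, V)^k = -Gamma^k_ij(gamma(tau)) gamma'^i(tau) V^j; h = 1/4; intermediate values shown to 6 dp
curve data and Christoffel symbols at the stage parameters:
  tau = 0.000000: gamma = (0.000000, 0.000000), gamma' = (0.000000, 0.500000); Gamma_xxx = 0.000000, Gamma_xxy = 0.000000, Gamma_xyy = 0.000000, Gamma_yxx = 0.000000, Gamma_yxy = 0.000000, Gamma_yyy = 0.000000
  tau = 0.125000: gamma = (-0.015625, 0.062500), gamma' = (-0.250000, 0.500000); Gamma_xxx = 0.000000, Gamma_xxy = 0.000000, Gamma_xyy = 0.000000, Gamma_yxx = 0.000000, Gamma_yxy = 0.000000, Gamma_yyy = 0.000000
  tau = 0.250000: gamma = (-0.062500, 0.125000), gamma' = (-0.500000, 0.500000); Gamma_xxx = 0.000000, Gamma_xxy = 0.000000, Gamma_xyy = 0.000000, Gamma_yxx = 0.000000, Gamma_yxy = 0.000000, Gamma_yyy = 0.000000
  tau = 0.375000: gamma = (-0.140625, 0.187500), gamma' = (-0.750000, 0.500000); Gamma_xxx = 0.000000, Gamma_xxy = 0.000000, Gamma_xyy = 0.000000, Gamma_yxx = 0.000000, Gamma_yxy = 0.000000, Gamma_yyy = 0.000000
  tau = 0.500000: gamma = (-0.250000, 0.250000), gamma' = (-1.000000, 0.500000); Gamma_xxx = 0.000000, Gamma_xxy = 0.000000, Gamma_xyy = 0.000000, Gamma_yxx = 0.000000, Gamma_yxy = 0.000000, Gamma_yyy = 0.000000
  tau = 0.625000: gamma = (-0.390625, 0.312500), gamma' = (-1.250000, 0.500000); Gamma_xxx = 0.000000, Gamma_xxy = 0.000000, Gamma_xyy = 0.000000, Gamma_yxx = 0.000000, Gamma_yxy = 0.000000, Gamma_yyy = 0.000000
  tau = 0.750000: gamma = (-0.562500, 0.375000), gamma' = (-1.500000, 0.500000); Gamma_xxx = 0.000000, Gamma_xxy = 0.000000, Gamma_xyy = 0.000000, Gamma_yxx = 0.000000, Gamma_yxy = 0.000000, Gamma_yyy = 0.000000
  tau = 0.875000: gamma = (-0.765625, 0.437500), gamma' = (-1.750000, 0.500000); Gamma_xxx = 0.000000, Gamma_xxy = 0.000000, Gamma_xyy = 0.000000, Gamma_yxx = 0.000000, Gamma_yxy = 0.000000, Gamma_yyy = 0.000000
  tau = 1.000000: gamma = (-1.000000, 0.500000), gamma' = (-2.000000, 0.500000); Gamma_xxx = 0.000000, Gamma_xxy = 0.000000, Gamma_xyy = 0.000000, Gamma_yxx = 0.000000, Gamma_yxy = 0.000000, Gamma_yyy = 0.000000
step 0: V^x = 1.0000, V^y = 2.0000
step 1: k1 = (0.000000, 0.000000), k2 = (0.000000, 0.000000), k3 = (0.000000, 0.000000), k4 = (0.000000, 0.000000); V <- V + (h/6)(k1 + 2k2 + 2k3 + k4): V^x = 1.0000, V^y = 2.0000
step 2: k1 = (0.000000, 0.000000), k2 = (0.000000, 0.000000), k3 = (0.000000, 0.000000), k4 = (0.000000, 0.000000); V <- V + (h/6)(k1 + 2k2 + 2k3 + k4): V^x = 1.0000, V^y = 2.0000
step 3: k1 = (0.000000, 0.000000), k2 = (0.000000, 0.000000), k3 = (0.000000, 0.000000), k4 = (0.000000, 0.000000); V <- V + (h/6)(k1 + 2k2 + 2k3 + k4): V^x = 1.0000, V^y = 2.0000
step 4: k1 = (0.000000, 0.000000), k2 = (0.000000, 0.000000), k3 = (0.000000, 0.000000), k4 = (0.000000, 0.000000); V <- V + (h/6)(k1 + 2k2 + 2k3 + k4): V^x = 1.0000, V^y = 2.0000

Answer: V^x = 1.0000, V^y = 2.0000


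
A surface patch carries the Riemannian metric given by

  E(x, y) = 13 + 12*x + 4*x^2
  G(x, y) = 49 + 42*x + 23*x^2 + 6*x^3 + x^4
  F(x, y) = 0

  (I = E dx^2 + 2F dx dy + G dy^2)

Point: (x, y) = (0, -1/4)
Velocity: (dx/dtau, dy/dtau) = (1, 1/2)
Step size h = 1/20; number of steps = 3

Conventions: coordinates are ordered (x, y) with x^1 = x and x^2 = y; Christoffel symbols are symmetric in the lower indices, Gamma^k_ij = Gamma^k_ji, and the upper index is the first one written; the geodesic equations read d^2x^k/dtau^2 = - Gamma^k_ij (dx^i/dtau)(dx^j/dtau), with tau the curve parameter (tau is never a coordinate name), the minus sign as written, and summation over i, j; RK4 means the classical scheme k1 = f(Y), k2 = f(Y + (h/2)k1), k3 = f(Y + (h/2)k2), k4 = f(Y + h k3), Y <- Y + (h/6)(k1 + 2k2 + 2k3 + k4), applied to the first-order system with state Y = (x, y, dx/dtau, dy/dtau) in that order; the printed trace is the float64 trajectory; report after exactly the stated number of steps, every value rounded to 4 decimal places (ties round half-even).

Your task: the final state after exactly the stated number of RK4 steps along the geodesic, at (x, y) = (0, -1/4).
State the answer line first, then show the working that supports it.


Answer: x = 0.1491, y = -0.1797, dx/dtau = 0.9869, dy/dtau = 0.4391

f(Y) = (dx/dtau, dy/dtau, -Gamma^x_ij Y'^i Y'^j, -Gamma^y_ij Y'^i Y'^j) with the Gammas evaluated at the stage position; h = 0.050000; intermediate values shown to 6 dp
step 0: x = 0.0000, y = -0.2500, dx/dtau = 1.0000, dy/dtau = 0.5000
step 1:
  k1: at (x, y) = (0.000000, -0.250000), (dx/dtau, dy/dtau) = (1.000000, 0.500000); Gamma_xxx = 0.461538, Gamma_xxy = 0.000000, Gamma_xyy = -1.615385, Gamma_yxx = 0.000000, Gamma_yxy = 0.428571, Gamma_yyy = 0.000000; k1 = (1.000000, 0.500000, -0.057692, -0.428571)
  k2: at (x, y) = (0.025000, -0.237500), (dx/dtau, dy/dtau) = (0.998558, 0.489286); Gamma_xxx = 0.458560, Gamma_xxy = 0.000000, Gamma_xyy = -1.622301, Gamma_yxx = 0.000000, Gamma_yxy = 0.431057, Gamma_yyy = 0.000000; k2 = (0.998558, 0.489286, -0.068859, -0.421212)
  k3: at (x, y) = (0.024964, -0.237768), (dx/dtau, dy/dtau) = (0.998279, 0.489470); Gamma_xxx = 0.458565, Gamma_xxy = 0.000000, Gamma_xyy = -1.622291, Gamma_yxx = 0.000000, Gamma_yxy = 0.431054, Gamma_yyy = 0.000000; k3 = (0.998279, 0.489470, -0.068318, -0.421249)
  k4: at (x, y) = (0.049914, -0.225527), (dx/dtau, dy/dtau) = (0.996584, 0.478938); Gamma_xxx = 0.455558, Gamma_xxy = 0.000000, Gamma_xyy = -1.629128, Gamma_yxx = 0.000000, Gamma_yxy = 0.433407, Gamma_yyy = 0.000000; k4 = (0.996584, 0.478938, -0.078760, -0.413732)
  Y <- Y + (h/6)(k1 + 2k2 + 2k3 + k4): x = 0.0499, y = -0.2255, dx/dtau = 0.9966, dy/dtau = 0.4789
step 2:
  k1: at (x, y) = (0.049919, -0.225530), (dx/dtau, dy/dtau) = (0.996577, 0.478940); Gamma_xxx = 0.455557, Gamma_xxy = 0.000000, Gamma_xyy = -1.629129, Gamma_yxx = 0.000000, Gamma_yxy = 0.433407, Gamma_yyy = 0.000000; k1 = (0.996577, 0.478940, -0.078748, -0.413731)
  k2: at (x, y) = (0.074833, -0.213556), (dx/dtau, dy/dtau) = (0.994608, 0.468597); Gamma_xxx = 0.452525, Gamma_xxy = 0.000000, Gamma_xyy = -1.635902, Gamma_yxx = 0.000000, Gamma_yxy = 0.435633, Gamma_yyy = 0.000000; k2 = (0.994608, 0.468597, -0.088443, -0.406070)
  k3: at (x, y) = (0.074784, -0.213815), (dx/dtau, dy/dtau) = (0.994366, 0.468788); Gamma_xxx = 0.452531, Gamma_xxy = 0.000000, Gamma_xyy = -1.635888, Gamma_yxx = 0.000000, Gamma_yxy = 0.435628, Gamma_yyy = 0.000000; k3 = (0.994366, 0.468788, -0.087940, -0.406133)
  k4: at (x, y) = (0.099637, -0.202090), (dx/dtau, dy/dtau) = (0.992180, 0.458633); Gamma_xxx = 0.449483, Gamma_xxy = 0.000000, Gamma_xyy = -1.642599, Gamma_yxx = 0.000000, Gamma_yxy = 0.437727, Gamma_yyy = 0.000000; k4 = (0.992180, 0.458633, -0.096969, -0.398372)
  Y <- Y + (h/6)(k1 + 2k2 + 2k3 + k4): x = 0.0996, y = -0.2021, dx/dtau = 0.9922, dy/dtau = 0.4586
step 3:
  k1: at (x, y) = (0.099641, -0.202093), (dx/dtau, dy/dtau) = (0.992173, 0.458636); Gamma_xxx = 0.449482, Gamma_xxy = 0.000000, Gamma_xyy = -1.642600, Gamma_yxx = 0.000000, Gamma_yxy = 0.437727, Gamma_yyy = 0.000000; k1 = (0.992173, 0.458636, -0.096958, -0.398372)
  k2: at (x, y) = (0.124446, -0.190628), (dx/dtau, dy/dtau) = (0.989749, 0.448676); Gamma_xxx = 0.446421, Gamma_xxy = 0.000000, Gamma_xyy = -1.649261, Gamma_yxx = 0.000000, Gamma_yxy = 0.439703, Gamma_yyy = 0.000000; k2 = (0.989749, 0.448676, -0.105301, -0.390524)
  k3: at (x, y) = (0.124385, -0.190877), (dx/dtau, dy/dtau) = (0.989540, 0.448872); Gamma_xxx = 0.446428, Gamma_xxy = 0.000000, Gamma_xyy = -1.649245, Gamma_yxx = 0.000000, Gamma_yxy = 0.439699, Gamma_yyy = 0.000000; k3 = (0.989540, 0.448872, -0.104837, -0.390608)
  k4: at (x, y) = (0.149118, -0.179650), (dx/dtau, dy/dtau) = (0.986931, 0.439105); Gamma_xxx = 0.443360, Gamma_xxy = 0.000000, Gamma_xyy = -1.655859, Gamma_yxx = 0.000000, Gamma_yxy = 0.441555, Gamma_yyy = 0.000000; k4 = (0.986931, 0.439105, -0.112575, -0.382710)
  Y <- Y + (h/6)(k1 + 2k2 + 2k3 + k4): x = 0.1491, y = -0.1797, dx/dtau = 0.9869, dy/dtau = 0.4391


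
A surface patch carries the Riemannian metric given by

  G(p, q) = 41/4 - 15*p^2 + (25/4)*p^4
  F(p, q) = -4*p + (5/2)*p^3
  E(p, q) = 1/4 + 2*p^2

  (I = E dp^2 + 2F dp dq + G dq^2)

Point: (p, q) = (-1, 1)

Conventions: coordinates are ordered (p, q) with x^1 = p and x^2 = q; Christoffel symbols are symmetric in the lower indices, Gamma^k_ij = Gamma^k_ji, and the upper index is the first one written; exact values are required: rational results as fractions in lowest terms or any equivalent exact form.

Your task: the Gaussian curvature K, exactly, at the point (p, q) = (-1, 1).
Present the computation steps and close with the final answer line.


E = 9/4, F = 3/2, G = 3/2, EG - F^2 = 9/8 at the point
E_p = -4, E_q = 0, F_p = 7/2, F_q = 0, G_p = 5, G_q = 0
E_qq = 0, F_pq = 0, G_pp = 45
The intrinsic route: Brioschi's K = (det M1 - det M2)/(EG - F^2)^2.
M1 = [[-E_qq/2 + F_pq - G_pp/2, E_p/2, F_p - E_q/2], [F_q - G_p/2, E, F], [G_q/2, F, G]] = [[-45/2, -2, 7/2], [-5/2, 9/4, 3/2], [0, 3/2, 3/2]]; det M1 = -735/16
M2 = [[0, E_q/2, G_p/2], [E_q/2, E, F], [G_p/2, F, G]] = [[0, 0, 5/2], [0, 9/4, 3/2], [5/2, 3/2, 3/2]]; det M2 = -225/16
det M1 - det M2 = -255/8; K = -255/8 / (9/8)^2 = -680/27

Answer: K = -680/27


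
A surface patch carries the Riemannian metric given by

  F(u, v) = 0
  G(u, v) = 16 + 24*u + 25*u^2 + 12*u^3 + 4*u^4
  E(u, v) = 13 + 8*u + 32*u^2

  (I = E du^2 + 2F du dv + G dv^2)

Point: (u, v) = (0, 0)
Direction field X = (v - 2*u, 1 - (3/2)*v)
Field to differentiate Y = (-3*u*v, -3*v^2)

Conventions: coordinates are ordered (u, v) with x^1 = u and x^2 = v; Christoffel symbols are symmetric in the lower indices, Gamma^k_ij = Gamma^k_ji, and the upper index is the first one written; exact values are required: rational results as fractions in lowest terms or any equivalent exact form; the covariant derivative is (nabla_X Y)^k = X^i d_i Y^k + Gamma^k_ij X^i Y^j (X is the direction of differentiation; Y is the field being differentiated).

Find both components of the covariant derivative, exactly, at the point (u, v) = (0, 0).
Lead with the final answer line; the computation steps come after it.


Answer: (nabla_X Y)^u = 0, (nabla_X Y)^v = 0

E = 13, F = 0, G = 16 at the point
E_u = 8, E_v = 0, F_u = 0, F_v = 0, G_u = 24, G_v = 0
EG - F^2 = 208;  g^inv = (1/208) * [[16, 0], [0, 13]]
first-kind symbols [ij,l] = (1/2)(d_i g_jl + d_j g_il - d_l g_ij): [uu,u] = E_u/2 = 4, [uu,v] = F_u - E_v/2 = 0, [uv,u] = E_v/2 = 0, [uv,v] = G_u/2 = 12, [vv,u] = F_v - G_u/2 = -12, [vv,v] = G_v/2 = 0
Gamma^u_ij = (G*[ij,u] - F*[ij,v])/(EG - F^2), Gamma^v_ij = (E*[ij,v] - F*[ij,u])/(EG - F^2)
Gamma_uuu = 4/13, Gamma_uuv = 0, Gamma_uvv = -12/13, Gamma_vuu = 0, Gamma_vuv = 3/4, Gamma_vvv = 0
X = (0, 1), Y = (0, 0) at the point


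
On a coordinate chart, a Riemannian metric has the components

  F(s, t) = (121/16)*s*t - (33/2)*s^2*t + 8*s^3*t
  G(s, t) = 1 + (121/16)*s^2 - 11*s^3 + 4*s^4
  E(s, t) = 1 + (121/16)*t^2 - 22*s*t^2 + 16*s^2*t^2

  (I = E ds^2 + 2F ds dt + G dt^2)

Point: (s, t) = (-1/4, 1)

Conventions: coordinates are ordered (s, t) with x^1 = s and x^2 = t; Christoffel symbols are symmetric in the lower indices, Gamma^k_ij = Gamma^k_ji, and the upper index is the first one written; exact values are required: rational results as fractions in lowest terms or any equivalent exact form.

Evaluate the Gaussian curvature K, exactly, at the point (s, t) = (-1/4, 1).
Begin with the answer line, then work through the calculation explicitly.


Answer: K = -36864/648025

E = 241/16, F = -195/64, G = 425/256, EG - F^2 = 4025/256 at the point
E_s = -30, E_t = 225/8, F_s = 277/16, F_t = -195/64, G_s = -195/32, G_t = 0
E_tt = 225/8, F_st = 277/16, G_ss = 277/8
Evaluate Brioschi's two determinant matrices M1, M2 and divide by (EG - F^2)^2.
M1 = [[-E_tt/2 + F_st - G_ss/2, E_s/2, F_s - E_t/2], [F_t - G_s/2, E, F], [G_t/2, F, G]] = [[-225/16, -15, 13/4], [0, 241/16, -195/64], [0, -195/64, 425/256]]; det M1 = -905625/4096
M2 = [[0, E_t/2, G_s/2], [E_t/2, E, F], [G_s/2, F, G]] = [[0, 225/16, -195/64], [225/16, 241/16, -195/64], [-195/64, -195/64, 425/256]]; det M2 = -848025/4096
det M1 - det M2 = -225/16; K = -225/16 / (4025/256)^2 = -36864/648025


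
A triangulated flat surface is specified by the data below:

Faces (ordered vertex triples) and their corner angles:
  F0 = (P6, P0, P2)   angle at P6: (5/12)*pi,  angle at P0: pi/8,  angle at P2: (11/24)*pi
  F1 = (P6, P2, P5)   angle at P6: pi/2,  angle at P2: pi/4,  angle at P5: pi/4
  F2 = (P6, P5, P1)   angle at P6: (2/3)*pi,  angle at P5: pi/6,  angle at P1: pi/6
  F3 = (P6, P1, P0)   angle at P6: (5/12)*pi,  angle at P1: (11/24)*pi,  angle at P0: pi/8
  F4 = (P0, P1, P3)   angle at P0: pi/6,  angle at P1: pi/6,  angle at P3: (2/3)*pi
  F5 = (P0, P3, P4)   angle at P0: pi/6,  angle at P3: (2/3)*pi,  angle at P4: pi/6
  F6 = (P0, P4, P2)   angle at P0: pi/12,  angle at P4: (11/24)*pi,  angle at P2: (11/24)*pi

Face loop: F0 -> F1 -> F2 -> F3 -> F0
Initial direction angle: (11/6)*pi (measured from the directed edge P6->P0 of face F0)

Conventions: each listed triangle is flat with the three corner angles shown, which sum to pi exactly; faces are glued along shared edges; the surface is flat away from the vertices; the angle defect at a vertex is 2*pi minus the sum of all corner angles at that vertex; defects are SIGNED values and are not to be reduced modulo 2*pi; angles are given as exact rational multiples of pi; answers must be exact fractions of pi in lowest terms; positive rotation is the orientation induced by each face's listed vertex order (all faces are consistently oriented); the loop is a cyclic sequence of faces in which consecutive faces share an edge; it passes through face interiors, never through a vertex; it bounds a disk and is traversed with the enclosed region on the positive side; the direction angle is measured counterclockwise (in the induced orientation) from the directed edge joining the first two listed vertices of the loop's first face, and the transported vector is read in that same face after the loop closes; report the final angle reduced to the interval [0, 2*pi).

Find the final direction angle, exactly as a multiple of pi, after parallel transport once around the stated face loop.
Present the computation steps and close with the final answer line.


enclosed vertex P6: corner angles sum to 2*pi, defect = 2*pi - 2*pi = 0
transport around the loop rotates by the sum of enclosed defects; add to the initial angle mod 2*pi
final angle = (11/6)*pi + 0 = (11/6)*pi (mod 2*pi)

Answer: final direction angle = (11/6)*pi


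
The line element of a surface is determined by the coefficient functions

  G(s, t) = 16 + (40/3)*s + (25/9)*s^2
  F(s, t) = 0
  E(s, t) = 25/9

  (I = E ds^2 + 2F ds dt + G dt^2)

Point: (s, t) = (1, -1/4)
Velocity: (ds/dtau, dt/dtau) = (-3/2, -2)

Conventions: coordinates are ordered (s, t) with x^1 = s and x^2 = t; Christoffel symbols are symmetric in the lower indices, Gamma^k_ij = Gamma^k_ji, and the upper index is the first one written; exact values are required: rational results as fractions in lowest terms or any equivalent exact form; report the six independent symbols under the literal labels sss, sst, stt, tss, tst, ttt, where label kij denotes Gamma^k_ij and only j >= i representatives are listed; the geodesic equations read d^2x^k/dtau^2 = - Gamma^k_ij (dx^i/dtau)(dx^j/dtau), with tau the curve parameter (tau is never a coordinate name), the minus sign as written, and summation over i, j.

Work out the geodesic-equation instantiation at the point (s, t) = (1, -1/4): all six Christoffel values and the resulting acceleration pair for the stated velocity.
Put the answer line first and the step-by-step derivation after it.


Answer: Gamma_sss = 0, Gamma_sst = 0, Gamma_stt = -17/5, Gamma_tss = 0, Gamma_tst = 5/17, Gamma_ttt = 0; accelerations (d^2s/dtau^2, d^2t/dtau^2) = (68/5, -30/17)

E = 25/9, F = 0, G = 289/9 at the point
E_s = 0, E_t = 0, F_s = 0, F_t = 0, G_s = 170/9, G_t = 0
EG - F^2 = 7225/81;  g^inv = (81/7225) * [[289/9, 0], [0, 25/9]]
first-kind symbols [ij,l] = (1/2)(d_i g_jl + d_j g_il - d_l g_ij): [ss,s] = E_s/2 = 0, [ss,t] = F_s - E_t/2 = 0, [st,s] = E_t/2 = 0, [st,t] = G_s/2 = 85/9, [tt,s] = F_t - G_s/2 = -85/9, [tt,t] = G_t/2 = 0
Gamma^s_ij = (G*[ij,s] - F*[ij,t])/(EG - F^2), Gamma^t_ij = (E*[ij,t] - F*[ij,s])/(EG - F^2)
Gamma_sss = 0, Gamma_sst = 0, Gamma_stt = -17/5, Gamma_tss = 0, Gamma_tst = 5/17, Gamma_ttt = 0
d^2s/dtau^2 = -(Gamma_sss*(-3/2)^2 + 2*Gamma_sst*(-3/2)*(-2) + Gamma_stt*(-2)^2) = 68/5
d^2t/dtau^2 = -(Gamma_tss*(-3/2)^2 + 2*Gamma_tst*(-3/2)*(-2) + Gamma_ttt*(-2)^2) = -30/17


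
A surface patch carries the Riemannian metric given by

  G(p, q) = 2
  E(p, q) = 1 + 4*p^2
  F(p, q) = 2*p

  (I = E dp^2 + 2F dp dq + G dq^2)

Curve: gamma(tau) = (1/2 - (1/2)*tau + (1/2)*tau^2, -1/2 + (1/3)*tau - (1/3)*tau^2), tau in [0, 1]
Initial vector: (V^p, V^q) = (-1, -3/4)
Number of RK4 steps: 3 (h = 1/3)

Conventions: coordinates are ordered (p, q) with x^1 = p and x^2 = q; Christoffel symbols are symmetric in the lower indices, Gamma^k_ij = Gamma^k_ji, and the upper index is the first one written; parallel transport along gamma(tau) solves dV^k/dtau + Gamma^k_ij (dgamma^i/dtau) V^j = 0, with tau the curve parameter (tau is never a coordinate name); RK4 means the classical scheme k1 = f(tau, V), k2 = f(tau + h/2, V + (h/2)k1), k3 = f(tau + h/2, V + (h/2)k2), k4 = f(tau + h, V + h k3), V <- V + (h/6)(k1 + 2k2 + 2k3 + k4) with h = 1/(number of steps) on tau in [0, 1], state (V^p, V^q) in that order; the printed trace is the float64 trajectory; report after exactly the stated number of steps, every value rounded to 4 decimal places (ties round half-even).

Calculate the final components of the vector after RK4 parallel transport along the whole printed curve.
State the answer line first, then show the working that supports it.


Answer: V^p = -1.0000, V^q = -0.7500

gamma'(tau) = (-1/2 + tau, 1/3 - (2/3)*tau); f(tau, V)^k = -Gamma^k_ij(gamma(tau)) gamma'^i(tau) V^j; h = 1/3; intermediate values shown to 6 dp
curve data and Christoffel symbols at the stage parameters:
  tau = 0.000000: gamma = (0.500000, -0.500000), gamma' = (-0.500000, 0.333333); Gamma_ppp = 0.666667, Gamma_ppq = 0.000000, Gamma_pqq = 0.000000, Gamma_qpp = 0.666667, Gamma_qpq = 0.000000, Gamma_qqq = 0.000000
  tau = 0.166667: gamma = (0.430556, -0.453704), gamma' = (-0.333333, 0.222222); Gamma_ppp = 0.628202, Gamma_ppq = 0.000000, Gamma_pqq = 0.000000, Gamma_qpp = 0.729524, Gamma_qpq = 0.000000, Gamma_qqq = 0.000000
  tau = 0.333333: gamma = (0.388889, -0.425926), gamma' = (-0.166667, 0.111111); Gamma_ppp = 0.597156, Gamma_ppq = 0.000000, Gamma_pqq = 0.000000, Gamma_qpp = 0.767773, Gamma_qpq = 0.000000, Gamma_qqq = 0.000000
  tau = 0.500000: gamma = (0.375000, -0.416667), gamma' = (0.000000, 0.000000); Gamma_ppp = 0.585366, Gamma_ppq = 0.000000, Gamma_pqq = 0.000000, Gamma_qpp = 0.780488, Gamma_qpq = 0.000000, Gamma_qqq = 0.000000
  tau = 0.666667: gamma = (0.388889, -0.425926), gamma' = (0.166667, -0.111111); Gamma_ppp = 0.597156, Gamma_ppq = 0.000000, Gamma_pqq = 0.000000, Gamma_qpp = 0.767773, Gamma_qpq = 0.000000, Gamma_qqq = 0.000000
  tau = 0.833333: gamma = (0.430556, -0.453704), gamma' = (0.333333, -0.222222); Gamma_ppp = 0.628202, Gamma_ppq = 0.000000, Gamma_pqq = 0.000000, Gamma_qpp = 0.729524, Gamma_qpq = 0.000000, Gamma_qqq = 0.000000
  tau = 1.000000: gamma = (0.500000, -0.500000), gamma' = (0.500000, -0.333333); Gamma_ppp = 0.666667, Gamma_ppq = 0.000000, Gamma_pqq = 0.000000, Gamma_qpp = 0.666667, Gamma_qpq = 0.000000, Gamma_qqq = 0.000000
step 0: V^p = -1.0000, V^q = -0.7500
step 1: k1 = (-0.333333, -0.333333), k2 = (-0.221034, -0.256684), k3 = (-0.217115, -0.252133), k4 = (-0.106729, -0.137223); V <- V + (h/6)(k1 + 2k2 + 2k3 + k4): V^p = -1.0731, V^q = -0.8327
step 2: k1 = (-0.106805, -0.137320), k2 = (0.000000, 0.000000), k3 = (0.000000, 0.000000), k4 = (0.106805, 0.137320); V <- V + (h/6)(k1 + 2k2 + 2k3 + k4): V^p = -1.0731, V^q = -0.8327
step 3: k1 = (0.106805, 0.137320), k2 = (0.220987, 0.256630), k3 = (0.217002, 0.252002), k4 = (0.333599, 0.333599); V <- V + (h/6)(k1 + 2k2 + 2k3 + k4): V^p = -1.0000, V^q = -0.7500


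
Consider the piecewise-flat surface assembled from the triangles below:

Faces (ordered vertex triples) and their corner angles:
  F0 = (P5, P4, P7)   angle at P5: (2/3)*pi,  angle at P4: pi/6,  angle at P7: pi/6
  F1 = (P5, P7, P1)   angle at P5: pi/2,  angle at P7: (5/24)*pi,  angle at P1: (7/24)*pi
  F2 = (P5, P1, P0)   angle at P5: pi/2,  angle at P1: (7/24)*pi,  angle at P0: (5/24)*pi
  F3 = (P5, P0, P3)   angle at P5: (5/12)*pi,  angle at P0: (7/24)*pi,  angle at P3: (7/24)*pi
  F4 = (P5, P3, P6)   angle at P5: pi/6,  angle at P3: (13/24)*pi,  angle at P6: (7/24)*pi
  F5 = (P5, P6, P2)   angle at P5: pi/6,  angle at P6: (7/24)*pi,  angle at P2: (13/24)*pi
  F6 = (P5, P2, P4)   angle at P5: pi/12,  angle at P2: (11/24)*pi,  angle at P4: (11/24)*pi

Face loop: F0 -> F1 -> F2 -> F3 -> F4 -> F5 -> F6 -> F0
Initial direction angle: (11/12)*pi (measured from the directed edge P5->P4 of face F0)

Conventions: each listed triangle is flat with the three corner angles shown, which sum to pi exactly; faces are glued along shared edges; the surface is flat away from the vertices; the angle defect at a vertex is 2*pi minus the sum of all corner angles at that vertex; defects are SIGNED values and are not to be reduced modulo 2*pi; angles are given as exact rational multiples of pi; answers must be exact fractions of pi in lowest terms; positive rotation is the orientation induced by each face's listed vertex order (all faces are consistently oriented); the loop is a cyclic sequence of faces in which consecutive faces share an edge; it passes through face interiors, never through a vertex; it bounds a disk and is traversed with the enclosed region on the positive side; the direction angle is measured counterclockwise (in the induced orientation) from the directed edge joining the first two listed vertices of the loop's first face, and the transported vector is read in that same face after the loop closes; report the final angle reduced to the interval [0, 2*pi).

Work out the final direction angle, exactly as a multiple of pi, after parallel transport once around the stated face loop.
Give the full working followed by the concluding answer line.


enclosed vertex P5: corner angles sum to (5/2)*pi, defect = 2*pi - (5/2)*pi = -pi/2
transport around the loop rotates by the sum of enclosed defects; add to the initial angle mod 2*pi
final angle = (11/12)*pi - pi/2 = (5/12)*pi (mod 2*pi)

Answer: final direction angle = (5/12)*pi


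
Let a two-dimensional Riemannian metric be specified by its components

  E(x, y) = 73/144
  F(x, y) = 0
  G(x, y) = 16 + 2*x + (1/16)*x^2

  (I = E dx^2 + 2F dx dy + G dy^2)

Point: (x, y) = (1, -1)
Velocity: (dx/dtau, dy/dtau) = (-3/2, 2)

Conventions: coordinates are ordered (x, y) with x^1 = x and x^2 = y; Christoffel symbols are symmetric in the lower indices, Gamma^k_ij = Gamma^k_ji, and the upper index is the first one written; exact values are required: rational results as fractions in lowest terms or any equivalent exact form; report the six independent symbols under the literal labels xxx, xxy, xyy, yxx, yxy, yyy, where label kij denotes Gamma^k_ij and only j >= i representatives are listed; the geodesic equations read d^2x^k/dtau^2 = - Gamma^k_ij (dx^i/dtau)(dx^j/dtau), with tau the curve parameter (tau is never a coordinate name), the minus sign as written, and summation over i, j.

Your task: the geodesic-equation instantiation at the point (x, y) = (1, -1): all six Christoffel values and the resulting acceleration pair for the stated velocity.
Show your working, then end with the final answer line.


E = 73/144, F = 0, G = 289/16 at the point
E_x = 0, E_y = 0, F_x = 0, F_y = 0, G_x = 17/8, G_y = 0
EG - F^2 = 21097/2304;  g^inv = (2304/21097) * [[289/16, 0], [0, 73/144]]
first-kind symbols [ij,l] = (1/2)(d_i g_jl + d_j g_il - d_l g_ij): [xx,x] = E_x/2 = 0, [xx,y] = F_x - E_y/2 = 0, [xy,x] = E_y/2 = 0, [xy,y] = G_x/2 = 17/16, [yy,x] = F_y - G_x/2 = -17/16, [yy,y] = G_y/2 = 0
Gamma^x_ij = (G*[ij,x] - F*[ij,y])/(EG - F^2), Gamma^y_ij = (E*[ij,y] - F*[ij,x])/(EG - F^2)
Gamma_xxx = 0, Gamma_xxy = 0, Gamma_xyy = -153/73, Gamma_yxx = 0, Gamma_yxy = 1/17, Gamma_yyy = 0
d^2x/dtau^2 = -(Gamma_xxx*(-3/2)^2 + 2*Gamma_xxy*(-3/2)*(2) + Gamma_xyy*(2)^2) = 612/73
d^2y/dtau^2 = -(Gamma_yxx*(-3/2)^2 + 2*Gamma_yxy*(-3/2)*(2) + Gamma_yyy*(2)^2) = 6/17

Answer: Gamma_xxx = 0, Gamma_xxy = 0, Gamma_xyy = -153/73, Gamma_yxx = 0, Gamma_yxy = 1/17, Gamma_yyy = 0; accelerations (d^2x/dtau^2, d^2y/dtau^2) = (612/73, 6/17)


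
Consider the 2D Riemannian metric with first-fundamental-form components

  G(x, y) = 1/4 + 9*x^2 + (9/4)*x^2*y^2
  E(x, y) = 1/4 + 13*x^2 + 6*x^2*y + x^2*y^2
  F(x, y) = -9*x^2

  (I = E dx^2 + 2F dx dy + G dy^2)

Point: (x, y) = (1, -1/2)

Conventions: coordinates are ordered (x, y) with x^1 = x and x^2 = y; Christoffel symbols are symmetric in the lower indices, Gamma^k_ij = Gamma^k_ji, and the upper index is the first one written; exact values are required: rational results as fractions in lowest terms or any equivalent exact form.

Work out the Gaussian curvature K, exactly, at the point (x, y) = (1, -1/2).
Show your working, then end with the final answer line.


E = 21/2, F = -9, G = 157/16, EG - F^2 = 705/32 at the point
E_x = 41/2, E_y = 5, F_x = -18, F_y = 0, G_x = 153/8, G_y = -9/4
E_yy = 2, F_xy = 0, G_xx = 153/8
Brioschi: K = (det M1 - det M2) / (EG - F^2)^2 with the standard first/second-derivative matrices M1, M2.
M1 = [[-E_yy/2 + F_xy - G_xx/2, E_x/2, F_x - E_y/2], [F_y - G_x/2, E, F], [G_y/2, F, G]] = [[-169/16, 41/4, -41/2], [-153/16, 21/2, -9], [-9/8, -9, 157/16]]; det M1 = -1201749/1024
M2 = [[0, E_y/2, G_x/2], [E_y/2, E, F], [G_x/2, F, G]] = [[0, 5/2, 153/16], [5/2, 21/2, -9], [153/16, -9, 157/16]]; det M2 = -743309/512
det M1 - det M2 = 284869/1024; K = 284869/1024 / (705/32)^2 = 284869/497025

Answer: K = 284869/497025


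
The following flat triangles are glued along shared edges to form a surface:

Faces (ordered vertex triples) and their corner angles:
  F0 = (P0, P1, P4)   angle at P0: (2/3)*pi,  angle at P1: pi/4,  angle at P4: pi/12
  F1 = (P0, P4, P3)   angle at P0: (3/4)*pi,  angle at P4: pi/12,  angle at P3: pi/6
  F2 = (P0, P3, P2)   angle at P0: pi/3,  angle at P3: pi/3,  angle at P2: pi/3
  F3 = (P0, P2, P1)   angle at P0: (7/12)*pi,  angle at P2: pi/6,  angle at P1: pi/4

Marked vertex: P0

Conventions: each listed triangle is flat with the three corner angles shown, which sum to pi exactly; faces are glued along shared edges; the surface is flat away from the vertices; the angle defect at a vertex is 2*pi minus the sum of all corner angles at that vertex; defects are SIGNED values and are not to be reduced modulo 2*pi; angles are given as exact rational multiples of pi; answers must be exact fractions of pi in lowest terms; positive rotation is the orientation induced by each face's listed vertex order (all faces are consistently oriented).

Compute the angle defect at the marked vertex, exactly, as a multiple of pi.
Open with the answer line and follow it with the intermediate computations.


Answer: defect(P0) = -pi/3

Sum of corner angles at P0: (7/3)*pi
defect = 2*pi - (7/3)*pi


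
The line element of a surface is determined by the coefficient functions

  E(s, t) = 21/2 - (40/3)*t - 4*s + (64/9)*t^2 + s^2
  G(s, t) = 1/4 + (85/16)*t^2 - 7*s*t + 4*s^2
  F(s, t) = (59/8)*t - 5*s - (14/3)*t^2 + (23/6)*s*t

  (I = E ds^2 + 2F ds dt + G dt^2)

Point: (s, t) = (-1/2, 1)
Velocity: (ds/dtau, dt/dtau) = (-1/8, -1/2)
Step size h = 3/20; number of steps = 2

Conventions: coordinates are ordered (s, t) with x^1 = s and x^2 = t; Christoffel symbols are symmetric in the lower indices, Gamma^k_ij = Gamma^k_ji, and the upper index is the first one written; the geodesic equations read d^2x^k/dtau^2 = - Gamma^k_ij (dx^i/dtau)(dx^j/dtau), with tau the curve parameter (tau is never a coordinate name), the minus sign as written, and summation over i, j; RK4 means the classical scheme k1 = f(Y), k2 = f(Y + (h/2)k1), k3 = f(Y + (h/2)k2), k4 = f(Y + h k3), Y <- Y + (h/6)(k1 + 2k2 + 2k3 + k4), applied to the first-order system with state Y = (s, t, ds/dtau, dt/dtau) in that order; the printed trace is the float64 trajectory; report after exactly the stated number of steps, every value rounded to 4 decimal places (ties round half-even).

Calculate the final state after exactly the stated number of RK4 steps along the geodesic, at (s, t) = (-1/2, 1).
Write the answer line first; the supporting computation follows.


Answer: s = -0.5382, t = 0.8452, ds/dtau = -0.1297, dt/dtau = -0.5331

f(Y) = (ds/dtau, dt/dtau, -Gamma^s_ij Y'^i Y'^j, -Gamma^t_ij Y'^i Y'^j) with the Gammas evaluated at the stage position; h = 0.150000; intermediate values shown to 6 dp
step 0: s = -0.5000, t = 1.0000, ds/dtau = -0.1250, dt/dtau = -0.5000
step 1:
  k1: at (s, t) = (-0.500000, 1.000000), (ds/dtau, dt/dtau) = (-0.125000, -0.500000); Gamma_sss = -0.361946, Gamma_sst = 0.411597, Gamma_stt = -0.125720, Gamma_tss = -0.041710, Gamma_tst = -0.681226, Gamma_ttt = 0.742989; k1 = (-0.125000, -0.500000, -0.014364, -0.099942)
  k2: at (s, t) = (-0.509375, 0.962500), (ds/dtau, dt/dtau) = (-0.126077, -0.507496); Gamma_sss = -0.371653, Gamma_sst = 0.396129, Gamma_stt = -0.115957, Gamma_tss = -0.021647, Gamma_tst = -0.702188, Gamma_ttt = 0.756672; k2 = (-0.126077, -0.507496, -0.014919, -0.104681)
  k3: at (s, t) = (-0.509456, 0.961938), (ds/dtau, dt/dtau) = (-0.126119, -0.507851); Gamma_sss = -0.371812, Gamma_sst = 0.395910, Gamma_stt = -0.115818, Gamma_tss = -0.021333, Gamma_tst = -0.702527, Gamma_ttt = 0.756907; k3 = (-0.126119, -0.507851, -0.014931, -0.104883)
  k4: at (s, t) = (-0.518918, 0.923822), (ds/dtau, dt/dtau) = (-0.127240, -0.515733); Gamma_sss = -0.382505, Gamma_sst = 0.378681, Gamma_stt = -0.104734, Gamma_tss = 0.001168, Gamma_tst = -0.723412, Gamma_ttt = 0.770307; k4 = (-0.127240, -0.515733, -0.015649, -0.109962)
  Y <- Y + (h/6)(k1 + 2k2 + 2k3 + k4): s = -0.5189, t = 0.9238, ds/dtau = -0.1272, dt/dtau = -0.5157
step 2:
  k1: at (s, t) = (-0.518916, 0.923839), (ds/dtau, dt/dtau) = (-0.127243, -0.515726); Gamma_sss = -0.382500, Gamma_sst = 0.378688, Gamma_stt = -0.104739, Gamma_tss = 0.001158, Gamma_tst = -0.723402, Gamma_ttt = 0.770300; k1 = (-0.127243, -0.515726, -0.015650, -0.109955)
  k2: at (s, t) = (-0.528459, 0.885160), (ds/dtau, dt/dtau) = (-0.128417, -0.523972); Gamma_sss = -0.394229, Gamma_sst = 0.359637, Gamma_stt = -0.092239, Gamma_tss = 0.026373, Gamma_tst = -0.743998, Gamma_ttt = 0.783205; k2 = (-0.128417, -0.523972, -0.016573, -0.115339)
  k3: at (s, t) = (-0.528547, 0.884541), (ds/dtau, dt/dtau) = (-0.128486, -0.524376); Gamma_sss = -0.394435, Gamma_sst = 0.359345, Gamma_stt = -0.092045, Gamma_tss = 0.026798, Gamma_tst = -0.744355, Gamma_ttt = 0.783445; k3 = (-0.128486, -0.524376, -0.016600, -0.115565)
  k4: at (s, t) = (-0.538189, 0.845183), (ds/dtau, dt/dtau) = (-0.129733, -0.533061); Gamma_sss = -0.407328, Gamma_sst = 0.338297, Gamma_stt = -0.077942, Gamma_tss = 0.055238, Gamma_tst = -0.764502, Gamma_ttt = 0.795646; k4 = (-0.129733, -0.533061, -0.017787, -0.121277)
  Y <- Y + (h/6)(k1 + 2k2 + 2k3 + k4): s = -0.5382, t = 0.8452, ds/dtau = -0.1297, dt/dtau = -0.5331


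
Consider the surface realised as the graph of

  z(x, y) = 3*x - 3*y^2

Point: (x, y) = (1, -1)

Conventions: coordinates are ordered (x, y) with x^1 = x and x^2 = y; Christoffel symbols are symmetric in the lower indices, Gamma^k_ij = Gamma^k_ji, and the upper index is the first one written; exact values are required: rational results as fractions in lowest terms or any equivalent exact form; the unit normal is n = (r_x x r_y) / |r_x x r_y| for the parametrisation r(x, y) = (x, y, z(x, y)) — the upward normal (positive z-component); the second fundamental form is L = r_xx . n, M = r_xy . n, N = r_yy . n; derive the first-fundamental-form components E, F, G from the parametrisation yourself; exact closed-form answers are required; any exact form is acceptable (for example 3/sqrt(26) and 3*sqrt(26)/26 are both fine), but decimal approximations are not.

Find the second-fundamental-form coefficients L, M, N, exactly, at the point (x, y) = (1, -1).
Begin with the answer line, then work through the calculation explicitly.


Answer: L = 0, M = 0, N = -3*sqrt(46)/23

z_x = 3, z_y = 6, z_xx = 0, z_xy = 0, z_yy = -6
E = 10, F = 18, G = 37; answer radicand W^2 = 46
unnormalised second-form numerators: l = 0, m = 0, n = -6; L = l/sqrt(46), and similarly M = m/sqrt(W^2), N = n/sqrt(W^2)
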